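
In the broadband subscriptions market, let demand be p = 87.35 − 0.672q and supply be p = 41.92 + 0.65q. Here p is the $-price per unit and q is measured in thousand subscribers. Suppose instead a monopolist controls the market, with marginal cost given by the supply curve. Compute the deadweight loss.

Competitive equilibrium: 87.35 − 0.672q = 41.92 + 0.65q → q* = 34.3646, p* = 64.257.
Marginal revenue: MR = 87.35 − 1.344q. Set MR = MC: 87.35 − 1.344q = 41.92 + 0.65q → q_m = 22.7834.
Price p_m = 87.35 − 0.672·22.7834 = 72.0396; MC(q_m) = 41.92 + 0.65·22.7834 = 56.7292.
Competitive q* = 34.3646, so Δq = 11.5812; wedge = 72.0396 − 56.7292 = 15.3104.
The triangle = ½ × 11.5812 × 15.3104 = $88.66 thousand.

$88.66 thousand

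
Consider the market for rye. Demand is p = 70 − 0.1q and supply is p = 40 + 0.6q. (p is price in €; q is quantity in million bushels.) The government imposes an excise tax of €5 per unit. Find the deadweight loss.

Competitive equilibrium: 70 − 0.1q = 40 + 0.6q → q* = 42.8571, p* = 65.7143.
With the tax, the buyer price exceeds the seller price by 5: (70 − 0.1q) − (40 + 0.6q) = 5 → q' = 35.7143.
Δq = 42.8571 − 35.7143 = 7.1428; the wedge equals the tax, 5.
Deadweight loss = ½ × 7.1428 × 5 = €17.86 million.

€17.86 million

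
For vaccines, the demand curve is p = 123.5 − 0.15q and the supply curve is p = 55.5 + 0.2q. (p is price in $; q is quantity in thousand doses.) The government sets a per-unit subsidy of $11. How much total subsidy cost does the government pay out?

Competitive equilibrium: 123.5 − 0.15q = 55.5 + 0.2q → q* = 194.2857, p* = 94.3571.
The subsidy lowers effective supply by 11: p = 44.5 + 0.2q.
New quantity: 123.5 − 0.15q = 44.5 + 0.2q → q' = 225.7143.
Total subsidy cost = 11 × 225.7143 = $2482.86 thousand.

$2482.86 thousand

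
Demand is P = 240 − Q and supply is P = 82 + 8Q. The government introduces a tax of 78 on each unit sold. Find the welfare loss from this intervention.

338

Competitive equilibrium: 240 − Q = 82 + 8Q → Q* = 17.5556, P* = 222.4444.
With the tax, the buyer price exceeds the seller price by 78: (240 − Q) − (82 + 8Q) = 78 → Q' = 8.8889.
ΔQ = 17.5556 − 8.8889 = 8.6667; the wedge equals the tax, 78.
The triangle = ½ × 8.6667 × 78 = 338.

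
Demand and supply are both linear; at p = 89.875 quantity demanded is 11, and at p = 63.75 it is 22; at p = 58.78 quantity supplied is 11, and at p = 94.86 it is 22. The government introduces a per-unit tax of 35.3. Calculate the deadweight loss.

110.18

Demand slope = (63.75 − 89.875)/(22 − 11) = −2.375, so p = 116 − 2.375q.
Supply slope = (94.86 − 58.78)/(22 − 11) = 3.28, so p = 22.7 + 3.28q.
Competitive equilibrium: 116 − 2.375q = 22.7 + 3.28q → q* = 16.4987, p* = 76.8156.
With the tax, the buyer price exceeds the seller price by 35.3: (116 − 2.375q) − (22.7 + 3.28q) = 35.3 → q' = 10.2564.
Δq = 16.4987 − 10.2564 = 6.2423; the wedge equals the tax, 35.3.
The triangle = ½ × 6.2423 × 35.3 = 110.18.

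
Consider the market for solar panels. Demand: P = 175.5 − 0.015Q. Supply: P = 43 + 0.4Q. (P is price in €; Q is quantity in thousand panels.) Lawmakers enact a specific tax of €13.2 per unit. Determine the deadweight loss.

Competitive equilibrium: 175.5 − 0.015Q = 43 + 0.4Q → Q* = 319.2771, P* = 170.7108.
With the tax, the buyer price exceeds the seller price by 13.2: (175.5 − 0.015Q) − (43 + 0.4Q) = 13.2 → Q' = 287.4699.
ΔQ = 319.2771 − 287.4699 = 31.8072; the wedge equals the tax, 13.2.
Deadweight loss = ½ × 31.8072 × 13.2 = €209.93 thousand.

€209.93 thousand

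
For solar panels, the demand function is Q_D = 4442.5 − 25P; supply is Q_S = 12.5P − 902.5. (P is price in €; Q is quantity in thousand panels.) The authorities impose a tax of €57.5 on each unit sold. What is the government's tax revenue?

€23000 thousand

In inverse form: demand P = 177.7 − 0.04Q, supply P = 72.2 + 0.08Q.
Competitive equilibrium: 177.7 − 0.04Q = 72.2 + 0.08Q → Q* = 879.1667, P* = 142.5333.
With the tax, the buyer price exceeds the seller price by 57.5: (177.7 − 0.04Q) − (72.2 + 0.08Q) = 57.5 → Q' = 400.
Tax revenue = 57.5 × 400 = €23000 thousand.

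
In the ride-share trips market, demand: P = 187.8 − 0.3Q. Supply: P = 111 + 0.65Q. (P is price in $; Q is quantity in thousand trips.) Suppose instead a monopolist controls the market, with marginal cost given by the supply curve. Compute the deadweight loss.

$178.81 thousand

Competitive equilibrium: 187.8 − 0.3Q = 111 + 0.65Q → Q* = 80.8421, P* = 163.5474.
Marginal revenue: MR = 187.8 − 0.6Q. Set MR = MC: 187.8 − 0.6Q = 111 + 0.65Q → Q_m = 61.44.
Price P_m = 187.8 − 0.3·61.44 = 169.368; MC(Q_m) = 111 + 0.65·61.44 = 150.936.
Competitive Q* = 80.8421, so ΔQ = 19.4021; wedge = 169.368 − 150.936 = 18.432.
DWL = ½ × 19.4021 × 18.432 = $178.81 thousand.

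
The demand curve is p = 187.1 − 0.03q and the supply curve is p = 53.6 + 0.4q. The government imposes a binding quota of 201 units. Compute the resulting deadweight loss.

Competitive equilibrium: 187.1 − 0.03q = 53.6 + 0.4q → q* = 310.4651, p* = 177.786.
At q = 201: demand price = 187.1 − 0.03·201 = 181.07; supply price = 53.6 + 0.4·201 = 134.
Δq = 310.4651 − 201 = 109.4651; wedge = 181.07 − 134 = 47.07.
Deadweight loss = ½ × 109.4651 × 47.07 = 2576.26.

2576.26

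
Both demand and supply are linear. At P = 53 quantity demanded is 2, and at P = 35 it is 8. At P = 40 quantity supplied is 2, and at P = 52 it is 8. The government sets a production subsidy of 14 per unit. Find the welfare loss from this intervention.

19.60

Demand slope = (35 − 53)/(8 − 2) = −3, so P = 59 − 3Q.
Supply slope = (52 − 40)/(8 − 2) = 2, so P = 36 + 2Q.
Competitive equilibrium: 59 − 3Q = 36 + 2Q → Q* = 4.6, P* = 45.2.
The subsidy lowers effective supply by 14: P = 22 + 2Q.
New quantity: 59 − 3Q = 22 + 2Q → Q' = 7.4.
Overproduction ΔQ = 7.4 − 4.6 = 2.8; wedge = subsidy = 14.
Welfare loss = ½ × 2.8 × 14 = 19.60.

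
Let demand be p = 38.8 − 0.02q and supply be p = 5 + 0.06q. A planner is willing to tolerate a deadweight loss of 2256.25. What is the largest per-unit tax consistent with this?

19

Competitive equilibrium: 38.8 − 0.02q = 5 + 0.06q → q* = 422.5, p* = 30.35.
A tax t gives Δq = t/0.08 and wedge t, so DWL = t²/0.16.
t²/0.16 = 2256.25 → t² = 361 → t = 19.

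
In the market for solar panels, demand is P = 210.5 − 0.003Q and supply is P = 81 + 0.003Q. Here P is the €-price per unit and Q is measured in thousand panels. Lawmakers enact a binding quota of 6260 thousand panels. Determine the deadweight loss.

€704413.63 thousand

Competitive equilibrium: 210.5 − 0.003Q = 81 + 0.003Q → Q* = 21583.3333, P* = 145.75.
At Q = 6260: demand price = 210.5 − 0.003·6260 = 191.72; supply price = 81 + 0.003·6260 = 99.78.
ΔQ = 21583.3333 − 6260 = 15323.3333; wedge = 191.72 − 99.78 = 91.94.
DWL = ½ × 15323.3333 × 91.94 = €704413.63 thousand.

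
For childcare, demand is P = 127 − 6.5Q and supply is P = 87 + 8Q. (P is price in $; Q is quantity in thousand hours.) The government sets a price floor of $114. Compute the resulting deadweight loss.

Competitive equilibrium: 127 − 6.5Q = 87 + 8Q → Q* = 2.7586, P* = 109.069.
At the floor P = 114, quantity demanded = (127 − 114)/6.5 = 2.
Sellers' marginal cost at Q' = 2: 87 + 8·2 = 103.
ΔQ = 2.7586 − 2 = 0.7586; wedge = 114 − 103 = 11.
Welfare loss = ½ × 0.7586 × 11 = $4.17 thousand.

$4.17 thousand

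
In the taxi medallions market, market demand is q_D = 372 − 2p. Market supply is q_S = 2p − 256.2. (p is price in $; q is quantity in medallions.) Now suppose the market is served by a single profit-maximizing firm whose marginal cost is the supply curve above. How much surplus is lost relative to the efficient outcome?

In inverse form: demand p = 186 − 0.5q, supply p = 128.1 + 0.5q.
Competitive equilibrium: 186 − 0.5q = 128.1 + 0.5q → q* = 57.9, p* = 157.05.
Marginal revenue: MR = 186 − q. Set MR = MC: 186 − q = 128.1 + 0.5q → q_m = 38.6.
Price p_m = 186 − 0.5·38.6 = 166.7; MC(q_m) = 128.1 + 0.5·38.6 = 147.4.
Competitive q* = 57.9, so Δq = 19.3; wedge = 166.7 − 147.4 = 19.3.
Welfare loss = ½ × 19.3 × 19.3 = $186.245.

$186.245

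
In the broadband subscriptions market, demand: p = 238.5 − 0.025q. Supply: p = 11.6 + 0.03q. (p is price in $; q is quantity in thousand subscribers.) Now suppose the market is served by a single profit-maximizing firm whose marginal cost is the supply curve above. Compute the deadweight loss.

$45706.33 thousand

Competitive equilibrium: 238.5 − 0.025q = 11.6 + 0.03q → q* = 4125.45455, p* = 135.36364.
Marginal revenue: MR = 238.5 − 0.05q. Set MR = MC: 238.5 − 0.05q = 11.6 + 0.03q → q_m = 2836.25.
Price p_m = 238.5 − 0.025·2836.25 = 167.59375; MC(q_m) = 11.6 + 0.03·2836.25 = 96.6875.
Competitive q* = 4125.45455, so Δq = 1289.20455; wedge = 167.59375 − 96.6875 = 70.90625.
The triangle = ½ × 1289.20455 × 70.90625 = $45706.33 thousand.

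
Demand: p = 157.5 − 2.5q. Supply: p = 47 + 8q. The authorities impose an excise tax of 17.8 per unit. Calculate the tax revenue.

157.15

Competitive equilibrium: 157.5 − 2.5q = 47 + 8q → q* = 10.5238, p* = 131.1905.
With the tax, the buyer price exceeds the seller price by 17.8: (157.5 − 2.5q) − (47 + 8q) = 17.8 → q' = 8.8286.
Tax revenue = 17.8 × 8.8286 = 157.15.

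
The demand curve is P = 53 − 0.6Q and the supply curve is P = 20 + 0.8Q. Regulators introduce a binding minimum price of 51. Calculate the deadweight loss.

Competitive equilibrium: 53 − 0.6Q = 20 + 0.8Q → Q* = 23.5714, P* = 38.8571.
At the floor P = 51, quantity demanded = (53 − 51)/0.6 = 3.3333.
Sellers' marginal cost at Q' = 3.3333: 20 + 0.8·3.3333 = 22.6666.
ΔQ = 23.5714 − 3.3333 = 20.2381; wedge = 51 − 22.6666 = 28.3334.
Welfare loss = ½ × 20.2381 × 28.3334 = 286.71.

286.71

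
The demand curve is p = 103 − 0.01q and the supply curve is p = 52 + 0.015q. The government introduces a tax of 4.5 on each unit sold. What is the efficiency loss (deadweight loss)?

405

Competitive equilibrium: 103 − 0.01q = 52 + 0.015q → q* = 2040, p* = 82.6.
With the tax, the buyer price exceeds the seller price by 4.5: (103 − 0.01q) − (52 + 0.015q) = 4.5 → q' = 1860.
Δq = 2040 − 1860 = 180; the wedge equals the tax, 4.5.
DWL = ½ × 180 × 4.5 = 405.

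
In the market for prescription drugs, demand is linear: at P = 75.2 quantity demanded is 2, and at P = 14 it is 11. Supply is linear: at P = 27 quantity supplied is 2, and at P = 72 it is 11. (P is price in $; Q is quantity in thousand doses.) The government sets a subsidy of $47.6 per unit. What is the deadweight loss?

Demand slope = (14 − 75.2)/(11 − 2) = −6.8, so P = 88.8 − 6.8Q.
Supply slope = (72 − 27)/(11 − 2) = 5, so P = 17 + 5Q.
Competitive equilibrium: 88.8 − 6.8Q = 17 + 5Q → Q* = 6.0847, P* = 47.4237.
The subsidy lowers effective supply by 47.6: P = 5Q − 30.6.
New quantity: 88.8 − 6.8Q = 5Q − 30.6 → Q' = 10.1186.
Overproduction ΔQ = 10.1186 − 6.0847 = 4.0339; wedge = subsidy = 47.6.
Welfare loss = ½ × 4.0339 × 47.6 = $96.01 thousand.

$96.01 thousand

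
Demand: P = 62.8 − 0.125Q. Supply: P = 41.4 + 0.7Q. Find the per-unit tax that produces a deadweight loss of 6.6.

Competitive equilibrium: 62.8 − 0.125Q = 41.4 + 0.7Q → Q* = 25.9394, P* = 59.5576.
A tax t gives ΔQ = t/0.825 and wedge t, so DWL = t²/1.65.
t²/1.65 = 6.6 → t² = 10.89 → t = 3.3.

3.3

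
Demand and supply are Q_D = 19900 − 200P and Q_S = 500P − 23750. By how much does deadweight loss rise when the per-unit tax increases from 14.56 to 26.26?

In inverse form: demand P = 99.5 − 0.005Q, supply P = 47.5 + 0.002Q.
Competitive equilibrium: 99.5 − 0.005Q = 47.5 + 0.002Q → Q* = 7428.5714, P* = 62.3571.
For a per-unit tax t: ΔQ = t/0.007, so DWL = ½·t·(t/0.007) = t²/0.014.
At t = 14.56: DWL = 15142.4. At t = 26.26: DWL = 49256.257.
Increase = 49256.257 − 15142.4 = 34113.86.

34113.86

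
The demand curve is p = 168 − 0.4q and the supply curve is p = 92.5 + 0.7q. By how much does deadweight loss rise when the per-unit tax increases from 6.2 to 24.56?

Competitive equilibrium: 168 − 0.4q = 92.5 + 0.7q → q* = 68.6364, p* = 140.5455.
For a per-unit tax t: Δq = t/1.1, so DWL = ½·t·(t/1.1) = t²/2.2.
At t = 6.2: DWL = 17.473. At t = 24.56: DWL = 274.179.
Increase = 274.179 − 17.473 = 256.71.

256.71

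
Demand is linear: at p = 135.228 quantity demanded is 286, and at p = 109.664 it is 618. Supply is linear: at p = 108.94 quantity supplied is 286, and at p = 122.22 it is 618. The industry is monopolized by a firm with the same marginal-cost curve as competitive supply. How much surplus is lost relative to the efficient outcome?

2403.47

Demand slope = (109.664 − 135.228)/(618 − 286) = −0.077, so p = 157.25 − 0.077q.
Supply slope = (122.22 − 108.94)/(618 − 286) = 0.04, so p = 97.5 + 0.04q.
Competitive equilibrium: 157.25 − 0.077q = 97.5 + 0.04q → q* = 510.6838, p* = 117.9274.
Marginal revenue: MR = 157.25 − 0.154q. Set MR = MC: 157.25 − 0.154q = 97.5 + 0.04q → q_m = 307.9897.
Price p_m = 157.25 − 0.077·307.9897 = 133.5348; MC(q_m) = 97.5 + 0.04·307.9897 = 109.8196.
Competitive q* = 510.6838, so Δq = 202.6941; wedge = 133.5348 − 109.8196 = 23.7152.
Deadweight loss = ½ × 202.6941 × 23.7152 = 2403.47.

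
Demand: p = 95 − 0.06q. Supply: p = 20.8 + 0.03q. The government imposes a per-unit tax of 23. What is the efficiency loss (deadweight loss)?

Competitive equilibrium: 95 − 0.06q = 20.8 + 0.03q → q* = 824.4444, p* = 45.5333.
With the tax, the buyer price exceeds the seller price by 23: (95 − 0.06q) − (20.8 + 0.03q) = 23 → q' = 568.8889.
Δq = 824.4444 − 568.8889 = 255.5555; the wedge equals the tax, 23.
Deadweight loss = ½ × 255.5555 × 23 = 2938.89.

2938.89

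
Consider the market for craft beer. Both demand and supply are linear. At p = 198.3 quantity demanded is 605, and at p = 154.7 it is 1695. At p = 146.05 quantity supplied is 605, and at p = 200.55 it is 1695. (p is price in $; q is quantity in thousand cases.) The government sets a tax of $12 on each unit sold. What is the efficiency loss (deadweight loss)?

$800 thousand

Demand slope = (154.7 − 198.3)/(1695 − 605) = −0.04, so p = 222.5 − 0.04q.
Supply slope = (200.55 − 146.05)/(1695 − 605) = 0.05, so p = 115.8 + 0.05q.
Competitive equilibrium: 222.5 − 0.04q = 115.8 + 0.05q → q* = 1185.5556, p* = 175.0778.
With the tax, the buyer price exceeds the seller price by 12: (222.5 − 0.04q) − (115.8 + 0.05q) = 12 → q' = 1052.2222.
Δq = 1185.5556 − 1052.2222 = 133.3334; the wedge equals the tax, 12.
Deadweight loss = ½ × 133.3334 × 12 = $800 thousand.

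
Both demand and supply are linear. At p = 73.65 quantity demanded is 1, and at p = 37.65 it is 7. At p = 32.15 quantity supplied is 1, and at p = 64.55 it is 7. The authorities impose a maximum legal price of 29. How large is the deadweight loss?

Demand slope = (37.65 − 73.65)/(7 − 1) = −6, so p = 79.65 − 6q.
Supply slope = (64.55 − 32.15)/(7 − 1) = 5.4, so p = 26.75 + 5.4q.
Competitive equilibrium: 79.65 − 6q = 26.75 + 5.4q → q* = 4.6404, p* = 51.8079.
At the ceiling p = 29, quantity supplied = (29 − 26.75)/5.4 = 0.4167.
Willingness to pay at q' = 0.4167: 79.65 − 6·0.4167 = 77.1498.
Δq = 4.6404 − 0.4167 = 4.2237; wedge = 77.1498 − 29 = 48.1498.
DWL = ½ × 4.2237 × 48.1498 = 101.69.

101.69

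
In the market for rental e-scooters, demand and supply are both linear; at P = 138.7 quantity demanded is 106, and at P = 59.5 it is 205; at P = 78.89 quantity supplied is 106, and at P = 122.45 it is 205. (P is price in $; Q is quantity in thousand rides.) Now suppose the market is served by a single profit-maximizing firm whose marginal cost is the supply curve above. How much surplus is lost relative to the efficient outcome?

$2268.15 thousand

Demand slope = (59.5 − 138.7)/(205 − 106) = −0.8, so P = 223.5 − 0.8Q.
Supply slope = (122.45 − 78.89)/(205 − 106) = 0.44, so P = 32.25 + 0.44Q.
Competitive equilibrium: 223.5 − 0.8Q = 32.25 + 0.44Q → Q* = 154.2339, P* = 100.1129.
Marginal revenue: MR = 223.5 − 1.6Q. Set MR = MC: 223.5 − 1.6Q = 32.25 + 0.44Q → Q_m = 93.75.
Price P_m = 223.5 − 0.8·93.75 = 148.5; MC(Q_m) = 32.25 + 0.44·93.75 = 73.5.
Competitive Q* = 154.2339, so ΔQ = 60.4839; wedge = 148.5 − 73.5 = 75.
The triangle = ½ × 60.4839 × 75 = $2268.15 thousand.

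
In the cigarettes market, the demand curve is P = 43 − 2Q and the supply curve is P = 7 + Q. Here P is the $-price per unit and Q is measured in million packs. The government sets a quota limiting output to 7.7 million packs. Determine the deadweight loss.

Competitive equilibrium: 43 − 2Q = 7 + Q → Q* = 12, P* = 19.
At Q = 7.7: demand price = 43 − 2·7.7 = 27.6; supply price = 7 + 1·7.7 = 14.7.
ΔQ = 12 − 7.7 = 4.3; wedge = 27.6 − 14.7 = 12.9.
Deadweight loss = ½ × 4.3 × 12.9 = $27.735 million.

$27.735 million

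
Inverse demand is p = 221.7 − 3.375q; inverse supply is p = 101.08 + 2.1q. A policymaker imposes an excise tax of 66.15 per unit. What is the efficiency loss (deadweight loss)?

Competitive equilibrium: 221.7 − 3.375q = 101.08 + 2.1q → q* = 22.0311, p* = 147.3452.
With the tax, the buyer price exceeds the seller price by 66.15: (221.7 − 3.375q) − (101.08 + 2.1q) = 66.15 → q' = 9.9489.
Δq = 22.0311 − 9.9489 = 12.0822; the wedge equals the tax, 66.15.
The triangle = ½ × 12.0822 × 66.15 = 399.62.

399.62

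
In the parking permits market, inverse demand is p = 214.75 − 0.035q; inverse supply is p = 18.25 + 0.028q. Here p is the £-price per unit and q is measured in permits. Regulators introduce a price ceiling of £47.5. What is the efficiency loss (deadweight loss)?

Competitive equilibrium: 214.75 − 0.035q = 18.25 + 0.028q → q* = 3119.04762, p* = 105.58333.
At the ceiling p = 47.5, quantity supplied = (47.5 − 18.25)/0.028 = 1044.64286.
Willingness to pay at q' = 1044.64286: 214.75 − 0.035·1044.64286 = 178.1875.
Δq = 3119.04762 − 1044.64286 = 2074.40476; wedge = 178.1875 − 47.5 = 130.6875.
Deadweight loss = ½ × 2074.40476 × 130.6875 = £135549.39.

£135549.39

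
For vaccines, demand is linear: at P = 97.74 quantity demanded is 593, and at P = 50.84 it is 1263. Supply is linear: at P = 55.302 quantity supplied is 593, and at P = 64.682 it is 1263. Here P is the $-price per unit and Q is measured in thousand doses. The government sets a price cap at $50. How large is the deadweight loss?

$32815.85 thousand

Demand slope = (50.84 − 97.74)/(1263 − 593) = −0.07, so P = 139.25 − 0.07Q.
Supply slope = (64.682 − 55.302)/(1263 − 593) = 0.014, so P = 47 + 0.014Q.
Competitive equilibrium: 139.25 − 0.07Q = 47 + 0.014Q → Q* = 1098.2143, P* = 62.375.
At the ceiling P = 50, quantity supplied = (50 − 47)/0.014 = 214.2857.
Willingness to pay at Q' = 214.2857: 139.25 − 0.07·214.2857 = 124.25.
ΔQ = 1098.2143 − 214.2857 = 883.9286; wedge = 124.25 − 50 = 74.25.
The triangle = ½ × 883.9286 × 74.25 = $32815.85 thousand.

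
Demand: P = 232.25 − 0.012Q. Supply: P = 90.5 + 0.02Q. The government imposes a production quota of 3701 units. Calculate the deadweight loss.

Competitive equilibrium: 232.25 − 0.012Q = 90.5 + 0.02Q → Q* = 4429.6875, P* = 179.0938.
At Q = 3701: demand price = 232.25 − 0.012·3701 = 187.838; supply price = 90.5 + 0.02·3701 = 164.52.
ΔQ = 4429.6875 − 3701 = 728.6875; wedge = 187.838 − 164.52 = 23.318.
Welfare loss = ½ × 728.6875 × 23.318 = 8495.77.

8495.77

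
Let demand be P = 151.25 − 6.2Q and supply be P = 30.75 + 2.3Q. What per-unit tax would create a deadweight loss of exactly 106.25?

Competitive equilibrium: 151.25 − 6.2Q = 30.75 + 2.3Q → Q* = 14.1765, P* = 63.3559.
A tax t gives ΔQ = t/8.5 and wedge t, so DWL = t²/17.
t²/17 = 106.25 → t² = 1806.25 → t = 42.5.

42.5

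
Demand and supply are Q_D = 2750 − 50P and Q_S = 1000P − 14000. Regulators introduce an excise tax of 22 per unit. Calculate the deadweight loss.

11523.81

In inverse form: demand P = 55 − 0.02Q, supply P = 14 + 0.001Q.
Competitive equilibrium: 55 − 0.02Q = 14 + 0.001Q → Q* = 1952.381, P* = 15.9524.
With the tax, the buyer price exceeds the seller price by 22: (55 − 0.02Q) − (14 + 0.001Q) = 22 → Q' = 904.7619.
ΔQ = 1952.381 − 904.7619 = 1047.6191; the wedge equals the tax, 22.
DWL = ½ × 1047.6191 × 22 = 11523.81.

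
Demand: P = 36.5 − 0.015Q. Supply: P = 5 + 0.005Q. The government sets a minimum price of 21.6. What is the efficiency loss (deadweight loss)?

Competitive equilibrium: 36.5 − 0.015Q = 5 + 0.005Q → Q* = 1575, P* = 12.875.
At the floor P = 21.6, quantity demanded = (36.5 − 21.6)/0.015 = 993.33333.
Sellers' marginal cost at Q' = 993.33333: 5 + 0.005·993.33333 = 9.96667.
ΔQ = 1575 − 993.33333 = 581.66667; wedge = 21.6 − 9.96667 = 11.63333.
DWL = ½ × 581.66667 × 11.63333 = 3383.36.

3383.36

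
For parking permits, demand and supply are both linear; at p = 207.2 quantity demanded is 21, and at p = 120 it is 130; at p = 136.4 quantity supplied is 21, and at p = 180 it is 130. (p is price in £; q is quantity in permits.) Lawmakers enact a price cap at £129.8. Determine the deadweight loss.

Demand slope = (120 − 207.2)/(130 − 21) = −0.8, so p = 224 − 0.8q.
Supply slope = (180 − 136.4)/(130 − 21) = 0.4, so p = 128 + 0.4q.
Competitive equilibrium: 224 − 0.8q = 128 + 0.4q → q* = 80, p* = 160.
At the ceiling p = 129.8, quantity supplied = (129.8 − 128)/0.4 = 4.5.
Willingness to pay at q' = 4.5: 224 − 0.8·4.5 = 220.4.
Δq = 80 − 4.5 = 75.5; wedge = 220.4 − 129.8 = 90.6.
DWL = ½ × 75.5 × 90.6 = £3420.15.

£3420.15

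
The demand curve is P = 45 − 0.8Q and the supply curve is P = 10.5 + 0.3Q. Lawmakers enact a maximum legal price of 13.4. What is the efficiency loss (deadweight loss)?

Competitive equilibrium: 45 − 0.8Q = 10.5 + 0.3Q → Q* = 31.3636, P* = 19.9091.
At the ceiling P = 13.4, quantity supplied = (13.4 − 10.5)/0.3 = 9.6667.
Willingness to pay at Q' = 9.6667: 45 − 0.8·9.6667 = 37.2666.
ΔQ = 31.3636 − 9.6667 = 21.6969; wedge = 37.2666 − 13.4 = 23.8666.
Welfare loss = ½ × 21.6969 × 23.8666 = 258.92.

258.92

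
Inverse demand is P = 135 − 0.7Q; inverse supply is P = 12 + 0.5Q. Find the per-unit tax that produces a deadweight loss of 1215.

Competitive equilibrium: 135 − 0.7Q = 12 + 0.5Q → Q* = 102.5, P* = 63.25.
A tax t gives ΔQ = t/1.2 and wedge t, so DWL = t²/2.4.
t²/2.4 = 1215 → t² = 2916 → t = 54.

54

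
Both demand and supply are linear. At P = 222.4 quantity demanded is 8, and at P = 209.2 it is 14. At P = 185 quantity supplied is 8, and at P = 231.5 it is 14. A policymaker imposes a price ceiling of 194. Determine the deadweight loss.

33.57

Demand slope = (209.2 − 222.4)/(14 − 8) = −2.2, so P = 240 − 2.2Q.
Supply slope = (231.5 − 185)/(14 − 8) = 7.75, so P = 123 + 7.75Q.
Competitive equilibrium: 240 − 2.2Q = 123 + 7.75Q → Q* = 11.7588, P* = 214.1307.
At the ceiling P = 194, quantity supplied = (194 − 123)/7.75 = 9.1613.
Willingness to pay at Q' = 9.1613: 240 − 2.2·9.1613 = 219.8451.
ΔQ = 11.7588 − 9.1613 = 2.5975; wedge = 219.8451 − 194 = 25.8451.
Deadweight loss = ½ × 2.5975 × 25.8451 = 33.57.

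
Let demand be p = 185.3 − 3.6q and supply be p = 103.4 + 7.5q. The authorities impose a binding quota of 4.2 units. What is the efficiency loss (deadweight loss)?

Competitive equilibrium: 185.3 − 3.6q = 103.4 + 7.5q → q* = 7.3784, p* = 158.7378.
At q = 4.2: demand price = 185.3 − 3.6·4.2 = 170.18; supply price = 103.4 + 7.5·4.2 = 134.9.
Δq = 7.3784 − 4.2 = 3.1784; wedge = 170.18 − 134.9 = 35.28.
The triangle = ½ × 3.1784 × 35.28 = 56.07.

56.07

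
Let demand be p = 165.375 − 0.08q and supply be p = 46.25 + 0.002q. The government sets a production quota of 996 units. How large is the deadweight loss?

8553.21

Competitive equilibrium: 165.375 − 0.08q = 46.25 + 0.002q → q* = 1452.7439, p* = 49.1555.
At q = 996: demand price = 165.375 − 0.08·996 = 85.695; supply price = 46.25 + 0.002·996 = 48.242.
Δq = 1452.7439 − 996 = 456.7439; wedge = 85.695 − 48.242 = 37.453.
Welfare loss = ½ × 456.7439 × 37.453 = 8553.21.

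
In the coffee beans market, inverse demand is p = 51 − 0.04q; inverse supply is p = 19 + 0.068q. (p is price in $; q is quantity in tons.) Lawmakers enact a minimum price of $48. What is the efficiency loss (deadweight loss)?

Competitive equilibrium: 51 − 0.04q = 19 + 0.068q → q* = 296.2963, p* = 39.1481.
At the floor p = 48, quantity demanded = (51 − 48)/0.04 = 75.
Sellers' marginal cost at q' = 75: 19 + 0.068·75 = 24.1.
Δq = 296.2963 − 75 = 221.2963; wedge = 48 − 24.1 = 23.9.
Welfare loss = ½ × 221.2963 × 23.9 = $2644.49.

$2644.49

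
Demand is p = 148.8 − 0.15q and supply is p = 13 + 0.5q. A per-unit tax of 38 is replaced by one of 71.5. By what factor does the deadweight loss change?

Competitive equilibrium: 148.8 − 0.15q = 13 + 0.5q → q* = 208.9231, p* = 117.4615.
For a per-unit tax t: Δq = t/0.65, so DWL = ½·t·(t/0.65) = t²/1.3.
At t = 38: DWL = 1110.769. At t = 71.5: DWL = 3932.5.
Ratio = (71.5/38)² = 3.540.

3.540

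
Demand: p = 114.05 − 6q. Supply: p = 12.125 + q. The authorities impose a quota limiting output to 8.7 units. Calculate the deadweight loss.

120.22

Competitive equilibrium: 114.05 − 6q = 12.125 + q → q* = 14.5607, p* = 26.6857.
At q = 8.7: demand price = 114.05 − 6·8.7 = 61.85; supply price = 12.125 + 1·8.7 = 20.825.
Δq = 14.5607 − 8.7 = 5.8607; wedge = 61.85 − 20.825 = 41.025.
DWL = ½ × 5.8607 × 41.025 = 120.22.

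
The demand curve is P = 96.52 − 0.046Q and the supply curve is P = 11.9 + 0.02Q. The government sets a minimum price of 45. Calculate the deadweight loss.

867.35

Competitive equilibrium: 96.52 − 0.046Q = 11.9 + 0.02Q → Q* = 1282.1212, P* = 37.5424.
At the floor P = 45, quantity demanded = (96.52 − 45)/0.046 = 1120.
Sellers' marginal cost at Q' = 1120: 11.9 + 0.02·1120 = 34.3.
ΔQ = 1282.1212 − 1120 = 162.1212; wedge = 45 − 34.3 = 10.7.
The triangle = ½ × 162.1212 × 10.7 = 867.35.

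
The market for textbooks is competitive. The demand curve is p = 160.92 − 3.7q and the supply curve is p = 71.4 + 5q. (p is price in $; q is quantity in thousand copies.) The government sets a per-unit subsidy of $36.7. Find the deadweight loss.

$77.41 thousand

Competitive equilibrium: 160.92 − 3.7q = 71.4 + 5q → q* = 10.2897, p* = 122.8483.
The subsidy lowers effective supply by 36.7: p = 34.7 + 5q.
New quantity: 160.92 − 3.7q = 34.7 + 5q → q' = 14.508.
Overproduction Δq = 14.508 − 10.2897 = 4.2183; wedge = subsidy = 36.7.
DWL = ½ × 4.2183 × 36.7 = $77.41 thousand.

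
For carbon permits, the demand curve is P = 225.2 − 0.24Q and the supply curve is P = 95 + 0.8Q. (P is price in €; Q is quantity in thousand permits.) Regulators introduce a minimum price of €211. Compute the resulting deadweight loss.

Competitive equilibrium: 225.2 − 0.24Q = 95 + 0.8Q → Q* = 125.1923, P* = 195.1538.
At the floor P = 211, quantity demanded = (225.2 − 211)/0.24 = 59.1667.
Sellers' marginal cost at Q' = 59.1667: 95 + 0.8·59.1667 = 142.3334.
ΔQ = 125.1923 − 59.1667 = 66.0256; wedge = 211 − 142.3334 = 68.6666.
Deadweight loss = ½ × 66.0256 × 68.6666 = €2266.88 thousand.

€2266.88 thousand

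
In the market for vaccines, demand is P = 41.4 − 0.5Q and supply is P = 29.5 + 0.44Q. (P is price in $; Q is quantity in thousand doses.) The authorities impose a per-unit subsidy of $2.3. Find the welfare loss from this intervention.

$2.81 thousand

Competitive equilibrium: 41.4 − 0.5Q = 29.5 + 0.44Q → Q* = 12.6596, P* = 35.0702.
The subsidy lowers effective supply by 2.3: P = 27.2 + 0.44Q.
New quantity: 41.4 − 0.5Q = 27.2 + 0.44Q → Q' = 15.1064.
Overproduction ΔQ = 15.1064 − 12.6596 = 2.4468; wedge = subsidy = 2.3.
DWL = ½ × 2.4468 × 2.3 = $2.81 thousand.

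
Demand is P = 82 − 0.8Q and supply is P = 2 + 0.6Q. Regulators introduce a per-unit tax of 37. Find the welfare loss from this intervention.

488.93

Competitive equilibrium: 82 − 0.8Q = 2 + 0.6Q → Q* = 57.1429, P* = 36.2857.
With the tax, the buyer price exceeds the seller price by 37: (82 − 0.8Q) − (2 + 0.6Q) = 37 → Q' = 30.7143.
ΔQ = 57.1429 − 30.7143 = 26.4286; the wedge equals the tax, 37.
The triangle = ½ × 26.4286 × 37 = 488.93.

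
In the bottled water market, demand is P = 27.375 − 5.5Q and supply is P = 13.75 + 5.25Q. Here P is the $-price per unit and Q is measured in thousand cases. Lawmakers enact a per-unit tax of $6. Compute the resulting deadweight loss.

Competitive equilibrium: 27.375 − 5.5Q = 13.75 + 5.25Q → Q* = 1.2674, P* = 20.4041.
With the tax, the buyer price exceeds the seller price by 6: (27.375 − 5.5Q) − (13.75 + 5.25Q) = 6 → Q' = 0.7093.
ΔQ = 1.2674 − 0.7093 = 0.5581; the wedge equals the tax, 6.
Welfare loss = ½ × 0.5581 × 6 = $1.67 thousand.

$1.67 thousand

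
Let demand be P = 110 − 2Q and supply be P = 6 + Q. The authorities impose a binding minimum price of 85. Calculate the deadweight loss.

Competitive equilibrium: 110 − 2Q = 6 + Q → Q* = 34.6667, P* = 40.6667.
At the floor P = 85, quantity demanded = (110 − 85)/2 = 12.5.
Sellers' marginal cost at Q' = 12.5: 6 + 1·12.5 = 18.5.
ΔQ = 34.6667 − 12.5 = 22.1667; wedge = 85 − 18.5 = 66.5.
Deadweight loss = ½ × 22.1667 × 66.5 = 737.04.

737.04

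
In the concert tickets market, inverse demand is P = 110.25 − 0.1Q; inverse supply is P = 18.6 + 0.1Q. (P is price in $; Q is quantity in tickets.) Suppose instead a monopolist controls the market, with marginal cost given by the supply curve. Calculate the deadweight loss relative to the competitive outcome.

Competitive equilibrium: 110.25 − 0.1Q = 18.6 + 0.1Q → Q* = 458.25, P* = 64.425.
Marginal revenue: MR = 110.25 − 0.2Q. Set MR = MC: 110.25 − 0.2Q = 18.6 + 0.1Q → Q_m = 305.5.
Price P_m = 110.25 − 0.1·305.5 = 79.7; MC(Q_m) = 18.6 + 0.1·305.5 = 49.15.
Competitive Q* = 458.25, so ΔQ = 152.75; wedge = 79.7 − 49.15 = 30.55.
Welfare loss = ½ × 152.75 × 30.55 = $2333.26.

$2333.26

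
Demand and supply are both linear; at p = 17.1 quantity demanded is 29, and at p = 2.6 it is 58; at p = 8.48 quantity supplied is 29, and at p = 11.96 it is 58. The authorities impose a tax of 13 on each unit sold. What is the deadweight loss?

Demand slope = (2.6 − 17.1)/(58 − 29) = −0.5, so p = 31.6 − 0.5q.
Supply slope = (11.96 − 8.48)/(58 − 29) = 0.12, so p = 5 + 0.12q.
Competitive equilibrium: 31.6 − 0.5q = 5 + 0.12q → q* = 42.9032, p* = 10.1484.
With the tax, the buyer price exceeds the seller price by 13: (31.6 − 0.5q) − (5 + 0.12q) = 13 → q' = 21.9355.
Δq = 42.9032 − 21.9355 = 20.9677; the wedge equals the tax, 13.
Deadweight loss = ½ × 20.9677 × 13 = 136.29.

136.29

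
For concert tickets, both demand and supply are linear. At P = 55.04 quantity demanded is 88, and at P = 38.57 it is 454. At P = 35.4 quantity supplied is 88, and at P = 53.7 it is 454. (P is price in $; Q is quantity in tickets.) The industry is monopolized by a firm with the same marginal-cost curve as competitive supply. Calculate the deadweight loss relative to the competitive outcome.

Demand slope = (38.57 − 55.04)/(454 − 88) = −0.045, so P = 59 − 0.045Q.
Supply slope = (53.7 − 35.4)/(454 − 88) = 0.05, so P = 31 + 0.05Q.
Competitive equilibrium: 59 − 0.045Q = 31 + 0.05Q → Q* = 294.7368, P* = 45.7368.
Marginal revenue: MR = 59 − 0.09Q. Set MR = MC: 59 − 0.09Q = 31 + 0.05Q → Q_m = 200.
Price P_m = 59 − 0.045·200 = 50; MC(Q_m) = 31 + 0.05·200 = 41.
Competitive Q* = 294.7368, so ΔQ = 94.7368; wedge = 50 − 41 = 9.
DWL = ½ × 94.7368 × 9 = $426.32.

$426.32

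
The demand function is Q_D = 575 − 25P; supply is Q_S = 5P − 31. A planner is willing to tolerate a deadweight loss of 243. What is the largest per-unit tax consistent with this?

In inverse form: demand P = 23 − 0.04Q, supply P = 6.2 + 0.2Q.
Competitive equilibrium: 23 − 0.04Q = 6.2 + 0.2Q → Q* = 70, P* = 20.2.
A tax t gives ΔQ = t/0.24 and wedge t, so DWL = t²/0.48.
t²/0.48 = 243 → t² = 116.64 → t = 10.8.

10.8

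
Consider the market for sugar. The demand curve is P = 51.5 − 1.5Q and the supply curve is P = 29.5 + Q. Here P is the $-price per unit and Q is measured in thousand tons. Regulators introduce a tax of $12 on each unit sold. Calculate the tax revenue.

$48 thousand

Competitive equilibrium: 51.5 − 1.5Q = 29.5 + Q → Q* = 8.8, P* = 38.3.
With the tax, the buyer price exceeds the seller price by 12: (51.5 − 1.5Q) − (29.5 + Q) = 12 → Q' = 4.
Tax revenue = 12 × 4 = $48 thousand.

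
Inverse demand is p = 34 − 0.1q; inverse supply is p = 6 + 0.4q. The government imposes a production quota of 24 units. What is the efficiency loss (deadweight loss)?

Competitive equilibrium: 34 − 0.1q = 6 + 0.4q → q* = 56, p* = 28.4.
At q = 24: demand price = 34 − 0.1·24 = 31.6; supply price = 6 + 0.4·24 = 15.6.
Δq = 56 − 24 = 32; wedge = 31.6 − 15.6 = 16.
Deadweight loss = ½ × 32 × 16 = 256.

256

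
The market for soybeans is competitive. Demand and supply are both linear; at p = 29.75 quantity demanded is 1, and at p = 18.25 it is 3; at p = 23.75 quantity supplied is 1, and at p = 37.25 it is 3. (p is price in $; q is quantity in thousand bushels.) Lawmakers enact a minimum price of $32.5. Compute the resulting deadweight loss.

$5.74 thousand

Demand slope = (18.25 − 29.75)/(3 − 1) = −5.75, so p = 35.5 − 5.75q.
Supply slope = (37.25 − 23.75)/(3 − 1) = 6.75, so p = 17 + 6.75q.
Competitive equilibrium: 35.5 − 5.75q = 17 + 6.75q → q* = 1.48, p* = 26.99.
At the floor p = 32.5, quantity demanded = (35.5 − 32.5)/5.75 = 0.5217.
Sellers' marginal cost at q' = 0.5217: 17 + 6.75·0.5217 = 20.5215.
Δq = 1.48 − 0.5217 = 0.9583; wedge = 32.5 − 20.5215 = 11.9785.
DWL = ½ × 0.9583 × 11.9785 = $5.74 thousand.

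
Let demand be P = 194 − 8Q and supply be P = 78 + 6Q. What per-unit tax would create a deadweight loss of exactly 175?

70

Competitive equilibrium: 194 − 8Q = 78 + 6Q → Q* = 8.2857, P* = 127.7143.
A tax t gives ΔQ = t/14 and wedge t, so DWL = t²/28.
t²/28 = 175 → t² = 4900 → t = 70.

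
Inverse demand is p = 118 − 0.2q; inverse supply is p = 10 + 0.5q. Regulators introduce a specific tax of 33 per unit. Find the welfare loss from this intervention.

777.86

Competitive equilibrium: 118 − 0.2q = 10 + 0.5q → q* = 154.2857, p* = 87.1429.
With the tax, the buyer price exceeds the seller price by 33: (118 − 0.2q) − (10 + 0.5q) = 33 → q' = 107.1429.
Δq = 154.2857 − 107.1429 = 47.1428; the wedge equals the tax, 33.
The triangle = ½ × 47.1428 × 33 = 777.86.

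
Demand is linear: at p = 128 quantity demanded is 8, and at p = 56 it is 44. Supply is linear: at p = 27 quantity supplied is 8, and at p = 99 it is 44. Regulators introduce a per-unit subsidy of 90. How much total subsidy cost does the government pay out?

Demand slope = (56 − 128)/(44 − 8) = −2, so p = 144 − 2q.
Supply slope = (99 − 27)/(44 − 8) = 2, so p = 11 + 2q.
Competitive equilibrium: 144 − 2q = 11 + 2q → q* = 33.25, p* = 77.5.
The subsidy lowers effective supply by 90: p = 2q − 79.
New quantity: 144 − 2q = 2q − 79 → q' = 55.75.
Total subsidy cost = 90 × 55.75 = 5017.50.

5017.50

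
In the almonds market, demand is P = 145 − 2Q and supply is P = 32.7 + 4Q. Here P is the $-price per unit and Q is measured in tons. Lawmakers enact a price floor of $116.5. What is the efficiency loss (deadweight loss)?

Competitive equilibrium: 145 − 2Q = 32.7 + 4Q → Q* = 18.7167, P* = 107.5667.
At the floor P = 116.5, quantity demanded = (145 − 116.5)/2 = 14.25.
Sellers' marginal cost at Q' = 14.25: 32.7 + 4·14.25 = 89.7.
ΔQ = 18.7167 − 14.25 = 4.4667; wedge = 116.5 − 89.7 = 26.8.
Welfare loss = ½ × 4.4667 × 26.8 = $59.85.

$59.85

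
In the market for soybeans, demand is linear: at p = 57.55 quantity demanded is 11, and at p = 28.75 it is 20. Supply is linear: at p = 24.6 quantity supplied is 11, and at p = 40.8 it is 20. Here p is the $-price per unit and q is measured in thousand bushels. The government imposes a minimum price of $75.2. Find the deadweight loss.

$366.37 thousand

Demand slope = (28.75 − 57.55)/(20 − 11) = −3.2, so p = 92.75 − 3.2q.
Supply slope = (40.8 − 24.6)/(20 − 11) = 1.8, so p = 4.8 + 1.8q.
Competitive equilibrium: 92.75 − 3.2q = 4.8 + 1.8q → q* = 17.59, p* = 36.462.
At the floor p = 75.2, quantity demanded = (92.75 − 75.2)/3.2 = 5.48438.
Sellers' marginal cost at q' = 5.48438: 4.8 + 1.8·5.48438 = 14.67188.
Δq = 17.59 − 5.48438 = 12.10562; wedge = 75.2 − 14.67188 = 60.52812.
Deadweight loss = ½ × 12.10562 × 60.52812 = $366.37 thousand.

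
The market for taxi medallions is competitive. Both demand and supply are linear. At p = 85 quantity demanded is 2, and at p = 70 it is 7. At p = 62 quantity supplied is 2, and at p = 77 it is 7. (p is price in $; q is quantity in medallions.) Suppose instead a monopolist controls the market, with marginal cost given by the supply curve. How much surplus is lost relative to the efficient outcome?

$11.34

Demand slope = (70 − 85)/(7 − 2) = −3, so p = 91 − 3q.
Supply slope = (77 − 62)/(7 − 2) = 3, so p = 56 + 3q.
Competitive equilibrium: 91 − 3q = 56 + 3q → q* = 5.8333, p* = 73.5.
Marginal revenue: MR = 91 − 6q. Set MR = MC: 91 − 6q = 56 + 3q → q_m = 3.8889.
Price p_m = 91 − 3·3.8889 = 79.3333; MC(q_m) = 56 + 3·3.8889 = 67.6667.
Competitive q* = 5.8333, so Δq = 1.9444; wedge = 79.3333 − 67.6667 = 11.6666.
Welfare loss = ½ × 1.9444 × 11.6666 = $11.34.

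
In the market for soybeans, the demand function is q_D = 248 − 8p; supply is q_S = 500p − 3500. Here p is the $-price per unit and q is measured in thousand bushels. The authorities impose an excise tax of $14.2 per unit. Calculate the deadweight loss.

$793.86 thousand

In inverse form: demand p = 31 − 0.125q, supply p = 7 + 0.002q.
Competitive equilibrium: 31 − 0.125q = 7 + 0.002q → q* = 188.9764, p* = 7.378.
With the tax, the buyer price exceeds the seller price by 14.2: (31 − 0.125q) − (7 + 0.002q) = 14.2 → q' = 77.1654.
Δq = 188.9764 − 77.1654 = 111.811; the wedge equals the tax, 14.2.
The triangle = ½ × 111.811 × 14.2 = $793.86 thousand.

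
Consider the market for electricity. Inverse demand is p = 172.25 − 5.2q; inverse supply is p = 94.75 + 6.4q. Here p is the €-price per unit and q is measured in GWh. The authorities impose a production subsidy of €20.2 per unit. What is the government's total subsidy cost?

Competitive equilibrium: 172.25 − 5.2q = 94.75 + 6.4q → q* = 6.681, p* = 137.5086.
The subsidy lowers effective supply by 20.2: p = 74.55 + 6.4q.
New quantity: 172.25 − 5.2q = 74.55 + 6.4q → q' = 8.4224.
Total subsidy cost = 20.2 × 8.4224 = €170.13.

€170.13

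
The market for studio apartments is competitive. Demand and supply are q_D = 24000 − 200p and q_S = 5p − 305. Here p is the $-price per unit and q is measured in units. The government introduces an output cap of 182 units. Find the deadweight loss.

In inverse form: demand p = 120 − 0.005q, supply p = 61 + 0.2q.
Competitive equilibrium: 120 − 0.005q = 61 + 0.2q → q* = 287.8049, p* = 118.561.
At q = 182: demand price = 120 − 0.005·182 = 119.09; supply price = 61 + 0.2·182 = 97.4.
Δq = 287.8049 − 182 = 105.8049; wedge = 119.09 − 97.4 = 21.69.
Deadweight loss = ½ × 105.8049 × 21.69 = $1147.45.

$1147.45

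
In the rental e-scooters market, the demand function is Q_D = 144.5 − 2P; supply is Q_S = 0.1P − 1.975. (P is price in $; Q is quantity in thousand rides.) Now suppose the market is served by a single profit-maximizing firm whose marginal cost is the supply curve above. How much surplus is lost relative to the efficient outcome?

$0.27 thousand

In inverse form: demand P = 72.25 − 0.5Q, supply P = 19.75 + 10Q.
Competitive equilibrium: 72.25 − 0.5Q = 19.75 + 10Q → Q* = 5, P* = 69.75.
Marginal revenue: MR = 72.25 − Q. Set MR = MC: 72.25 − Q = 19.75 + 10Q → Q_m = 4.7727.
Price P_m = 72.25 − 0.5·4.7727 = 69.8637; MC(Q_m) = 19.75 + 10·4.7727 = 67.477.
Competitive Q* = 5, so ΔQ = 0.2273; wedge = 69.8637 − 67.477 = 2.3867.
DWL = ½ × 0.2273 × 2.3867 = $0.27 thousand.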